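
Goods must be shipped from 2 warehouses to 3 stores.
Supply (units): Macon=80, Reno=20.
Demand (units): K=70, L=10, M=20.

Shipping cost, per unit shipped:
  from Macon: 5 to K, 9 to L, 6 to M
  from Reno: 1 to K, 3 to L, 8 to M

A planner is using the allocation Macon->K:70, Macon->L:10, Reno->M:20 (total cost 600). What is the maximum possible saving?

Current plan cost = 70·5 + 10·9 + 20·8 = 600.
Optimal plan:
  Macon–K: 60 units
  Macon–M: 20 units
  Reno–K: 10 units
  Reno–L: 10 units
Optimal cost = 460.
Saving = 600 − 460 = 140.

140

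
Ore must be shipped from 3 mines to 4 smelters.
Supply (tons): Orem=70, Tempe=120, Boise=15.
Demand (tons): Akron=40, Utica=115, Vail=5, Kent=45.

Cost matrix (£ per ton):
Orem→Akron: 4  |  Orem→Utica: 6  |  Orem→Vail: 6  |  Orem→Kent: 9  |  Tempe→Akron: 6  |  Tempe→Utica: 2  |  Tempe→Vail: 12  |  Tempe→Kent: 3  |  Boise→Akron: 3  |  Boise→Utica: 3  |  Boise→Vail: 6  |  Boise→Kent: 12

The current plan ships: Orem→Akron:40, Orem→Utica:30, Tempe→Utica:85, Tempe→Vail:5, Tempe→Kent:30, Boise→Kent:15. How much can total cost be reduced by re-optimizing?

Current plan cost = 40·4 + 30·6 + 85·2 + 5·12 + 30·3 + 15·12 = £840.
Optimal plan:
  Orem to Akron: 40 tons
  Orem to Utica: 25 tons
  Orem to Vail: 5 tons
  Tempe to Utica: 75 tons
  Tempe to Kent: 45 tons
  Boise to Utica: 15 tons
Optimal cost = £670.
Saving = 840 − 670 = £170.

170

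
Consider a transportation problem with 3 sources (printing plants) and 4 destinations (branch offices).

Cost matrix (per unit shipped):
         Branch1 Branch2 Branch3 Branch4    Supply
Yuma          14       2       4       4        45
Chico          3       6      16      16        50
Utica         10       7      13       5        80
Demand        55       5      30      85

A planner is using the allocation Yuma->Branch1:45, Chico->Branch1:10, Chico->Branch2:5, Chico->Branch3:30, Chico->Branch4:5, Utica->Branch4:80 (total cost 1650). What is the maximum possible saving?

Current plan cost = 45·14 + 10·3 + 5·6 + 30·16 + 5·16 + 80·5 = 1650.
Optimal plan:
  Yuma->Branch2: 5 boxes
  Yuma->Branch3: 30 boxes
  Yuma->Branch4: 10 boxes
  Chico->Branch1: 50 boxes
  Utica->Branch1: 5 boxes
  Utica->Branch4: 75 boxes
Optimal cost = 745.
Saving = 1650 − 745 = 905.

905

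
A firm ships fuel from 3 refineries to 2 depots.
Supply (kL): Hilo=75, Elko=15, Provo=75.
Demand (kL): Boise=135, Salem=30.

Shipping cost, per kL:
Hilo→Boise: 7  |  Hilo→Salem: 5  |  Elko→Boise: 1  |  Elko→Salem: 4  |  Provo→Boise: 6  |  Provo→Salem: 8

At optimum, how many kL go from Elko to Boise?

Optimal shipments:
  Hilo->Boise: 45 × 7 = 315
  Hilo->Salem: 30 × 5 = 150
  Elko->Boise: 15 × 1 = 15
  Provo->Boise: 75 × 6 = 450
Total cost = 930.
So Elko→Boise carries 15 kL.

15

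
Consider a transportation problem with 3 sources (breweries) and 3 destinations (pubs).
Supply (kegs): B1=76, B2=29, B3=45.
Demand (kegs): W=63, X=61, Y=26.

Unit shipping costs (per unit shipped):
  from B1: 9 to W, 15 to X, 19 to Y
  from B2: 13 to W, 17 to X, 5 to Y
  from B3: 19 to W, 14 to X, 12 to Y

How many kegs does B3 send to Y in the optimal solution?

Solving gives:
  B1->W: 63 kegs
  B1->X: 13 kegs
  B2->X: 3 kegs
  B2->Y: 26 kegs
  B3->X: 45 kegs
Total cost = 1573.
The route B3→Y is not used.

0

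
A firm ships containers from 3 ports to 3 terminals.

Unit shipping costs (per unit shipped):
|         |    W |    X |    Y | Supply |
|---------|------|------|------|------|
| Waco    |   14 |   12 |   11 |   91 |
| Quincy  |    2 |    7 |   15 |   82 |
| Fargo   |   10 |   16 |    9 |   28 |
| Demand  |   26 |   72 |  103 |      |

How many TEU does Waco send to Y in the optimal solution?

The minimum-cost plan:
  Waco→X: 16 × 12 = 192
  Waco→Y: 75 × 11 = 825
  Quincy→W: 26 × 2 = 52
  Quincy→X: 56 × 7 = 392
  Fargo→Y: 28 × 9 = 252
Total cost = 1713.
So Waco→Y carries 75 TEU.

75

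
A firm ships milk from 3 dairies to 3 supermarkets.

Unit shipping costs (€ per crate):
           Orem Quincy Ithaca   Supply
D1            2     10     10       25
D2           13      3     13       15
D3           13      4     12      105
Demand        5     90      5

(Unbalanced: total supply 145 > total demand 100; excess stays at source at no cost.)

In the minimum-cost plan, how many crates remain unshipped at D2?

0

An optimal plan:
  D1–Orem: 5 × €2 = €10
  D1–Ithaca: 5 × €10 = €50
  D2–Quincy: 15 × €3 = €45
  D3–Quincy: 75 × €4 = €300
Total cost = €405.
D2 ships 15 of its 15, leaving 0.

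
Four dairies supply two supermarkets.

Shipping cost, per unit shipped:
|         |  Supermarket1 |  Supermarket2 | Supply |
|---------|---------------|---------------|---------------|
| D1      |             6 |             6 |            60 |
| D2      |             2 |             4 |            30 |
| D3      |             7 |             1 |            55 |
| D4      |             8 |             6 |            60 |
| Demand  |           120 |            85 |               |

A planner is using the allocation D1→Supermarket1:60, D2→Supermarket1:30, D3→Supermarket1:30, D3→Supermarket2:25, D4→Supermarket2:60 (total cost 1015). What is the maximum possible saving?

120

Current plan cost = 60·6 + 30·2 + 30·7 + 25·1 + 60·6 = 1015.
Optimal plan:
  D1–Supermarket1: 60 × 6 = 360
  D2–Supermarket1: 30 × 2 = 60
  D3–Supermarket2: 55 × 1 = 55
  D4–Supermarket1: 30 × 8 = 240
  D4–Supermarket2: 30 × 6 = 180
Optimal cost = 895.
Saving = 1015 − 895 = 120.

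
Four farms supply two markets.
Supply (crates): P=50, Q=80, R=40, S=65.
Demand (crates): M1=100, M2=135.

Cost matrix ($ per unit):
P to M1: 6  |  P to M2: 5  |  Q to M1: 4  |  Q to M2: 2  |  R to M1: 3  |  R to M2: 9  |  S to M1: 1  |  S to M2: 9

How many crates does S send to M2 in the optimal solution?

Optimal shipments:
  P→M2: 50 × $5 = $250
  Q→M2: 80 × $2 = $160
  R→M1: 35 × $3 = $105
  R→M2: 5 × $9 = $45
  S→M1: 65 × $1 = $65
Total cost = $625.
The route S→M2 is not used.

0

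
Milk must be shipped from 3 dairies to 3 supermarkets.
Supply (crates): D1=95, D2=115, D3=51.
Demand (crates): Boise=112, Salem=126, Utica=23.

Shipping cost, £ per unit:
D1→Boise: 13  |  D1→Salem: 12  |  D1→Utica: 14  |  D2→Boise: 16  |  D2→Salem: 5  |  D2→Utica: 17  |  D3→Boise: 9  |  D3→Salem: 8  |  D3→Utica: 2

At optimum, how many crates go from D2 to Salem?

115

The minimum-cost plan:
  D1 to Boise: 84 × £13 = £1092
  D1 to Salem: 11 × £12 = £132
  D2 to Salem: 115 × £5 = £575
  D3 to Boise: 28 × £9 = £252
  D3 to Utica: 23 × £2 = £46
Total cost = £2097.
So D2→Salem carries 115 crates.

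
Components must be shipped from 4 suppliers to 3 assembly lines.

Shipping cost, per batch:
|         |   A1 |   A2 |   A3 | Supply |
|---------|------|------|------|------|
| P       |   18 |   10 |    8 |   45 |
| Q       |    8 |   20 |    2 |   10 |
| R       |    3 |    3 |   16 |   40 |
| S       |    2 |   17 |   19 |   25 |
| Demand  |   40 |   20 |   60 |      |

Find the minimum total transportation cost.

615

An optimal shipping plan:
  P–A3: 45 × 8 = 360
  Q–A3: 10 × 2 = 20
  R–A1: 15 × 3 = 45
  R–A2: 20 × 3 = 60
  R–A3: 5 × 16 = 80
  S–A1: 25 × 2 = 50
Total = 360 + 20 + 45 + 60 + 80 + 50 = 615.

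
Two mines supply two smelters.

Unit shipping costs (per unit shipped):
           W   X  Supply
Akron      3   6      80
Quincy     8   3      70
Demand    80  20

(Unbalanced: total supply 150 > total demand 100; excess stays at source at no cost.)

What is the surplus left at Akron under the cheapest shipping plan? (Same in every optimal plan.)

0

An optimal plan:
  Akron–W: 80 × 3 = 240
  Quincy–X: 20 × 3 = 60
Total cost = 300.
Akron ships 80 of its 80, leaving 0.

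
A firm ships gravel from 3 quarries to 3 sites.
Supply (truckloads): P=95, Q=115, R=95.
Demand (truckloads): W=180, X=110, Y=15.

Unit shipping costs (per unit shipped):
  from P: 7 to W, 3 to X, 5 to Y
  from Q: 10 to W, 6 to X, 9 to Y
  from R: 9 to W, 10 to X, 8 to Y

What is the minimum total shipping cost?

2200

Optimal allocation:
  P–X: 80 × 3 = 240
  P–Y: 15 × 5 = 75
  Q–W: 85 × 10 = 850
  Q–X: 30 × 6 = 180
  R–W: 95 × 9 = 855
Total = 240 + 75 + 850 + 180 + 855 = 2200.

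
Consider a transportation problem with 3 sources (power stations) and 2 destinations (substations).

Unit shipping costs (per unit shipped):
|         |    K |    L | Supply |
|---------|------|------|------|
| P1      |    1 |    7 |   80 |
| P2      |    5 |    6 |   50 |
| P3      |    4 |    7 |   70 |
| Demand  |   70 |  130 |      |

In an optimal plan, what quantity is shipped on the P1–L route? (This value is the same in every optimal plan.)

The minimum-cost plan:
  P1–K: 70 MWh
  P1–L: 10 MWh
  P2–L: 50 MWh
  P3–L: 70 MWh
Total cost = 930.
So P1→L carries 10 MWh.

10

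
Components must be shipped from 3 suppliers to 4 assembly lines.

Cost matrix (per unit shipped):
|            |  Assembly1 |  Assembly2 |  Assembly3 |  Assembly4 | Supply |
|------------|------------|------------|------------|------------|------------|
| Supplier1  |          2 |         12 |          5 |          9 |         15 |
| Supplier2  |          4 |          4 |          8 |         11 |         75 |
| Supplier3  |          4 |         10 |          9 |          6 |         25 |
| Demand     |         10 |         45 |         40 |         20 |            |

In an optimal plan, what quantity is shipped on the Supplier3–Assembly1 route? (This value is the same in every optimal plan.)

Optimal shipments:
  Supplier1→Assembly3: 15 batches
  Supplier2→Assembly1: 5 batches
  Supplier2→Assembly2: 45 batches
  Supplier2→Assembly3: 25 batches
  Supplier3→Assembly1: 5 batches
  Supplier3→Assembly4: 20 batches
Total cost = 615.
So Supplier3→Assembly1 carries 5 batches.

5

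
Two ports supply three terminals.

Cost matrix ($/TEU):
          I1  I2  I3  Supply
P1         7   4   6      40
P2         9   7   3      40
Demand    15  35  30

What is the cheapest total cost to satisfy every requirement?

A cheapest plan:
  P1 to I1: 5 TEU
  P1 to I2: 35 TEU
  P2 to I1: 10 TEU
  P2 to I3: 30 TEU
Total cost = $355.
(Supply check: P1 ships 40; P2 ships 40.)

355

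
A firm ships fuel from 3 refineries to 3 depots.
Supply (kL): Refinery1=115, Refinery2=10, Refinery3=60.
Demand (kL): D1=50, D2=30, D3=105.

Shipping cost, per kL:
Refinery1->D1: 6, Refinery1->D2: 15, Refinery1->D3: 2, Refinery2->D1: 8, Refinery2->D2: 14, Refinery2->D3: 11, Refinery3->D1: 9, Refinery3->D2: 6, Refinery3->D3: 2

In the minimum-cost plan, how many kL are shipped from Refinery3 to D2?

Solving gives:
  Refinery1 to D1: 40 × 6 = 240
  Refinery1 to D3: 75 × 2 = 150
  Refinery2 to D1: 10 × 8 = 80
  Refinery3 to D2: 30 × 6 = 180
  Refinery3 to D3: 30 × 2 = 60
Total cost = 710.
So Refinery3→D2 carries 30 kL.

30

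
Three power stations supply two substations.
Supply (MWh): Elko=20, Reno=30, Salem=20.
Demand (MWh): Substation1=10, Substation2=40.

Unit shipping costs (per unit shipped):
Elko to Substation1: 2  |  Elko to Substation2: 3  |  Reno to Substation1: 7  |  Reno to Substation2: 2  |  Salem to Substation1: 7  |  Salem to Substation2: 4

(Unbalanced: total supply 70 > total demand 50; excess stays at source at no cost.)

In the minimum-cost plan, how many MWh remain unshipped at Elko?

0

Minimum-cost shipments:
  Elko to Substation1: 10 × 2 = 20
  Elko to Substation2: 10 × 3 = 30
  Reno to Substation2: 30 × 2 = 60
Total cost = 110.
Elko ships 20 of its 20, leaving 0.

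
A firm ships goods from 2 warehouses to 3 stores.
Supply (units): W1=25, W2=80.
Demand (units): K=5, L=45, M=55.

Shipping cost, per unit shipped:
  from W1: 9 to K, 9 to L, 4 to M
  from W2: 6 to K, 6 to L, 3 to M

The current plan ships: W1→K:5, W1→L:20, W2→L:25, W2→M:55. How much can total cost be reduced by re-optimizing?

Current plan cost = 5·9 + 20·9 + 25·6 + 55·3 = 540.
Optimal plan:
  W1 to M: 25 × 4 = 100
  W2 to K: 5 × 6 = 30
  W2 to L: 45 × 6 = 270
  W2 to M: 30 × 3 = 90
Optimal cost = 490.
Saving = 540 − 490 = 50.

50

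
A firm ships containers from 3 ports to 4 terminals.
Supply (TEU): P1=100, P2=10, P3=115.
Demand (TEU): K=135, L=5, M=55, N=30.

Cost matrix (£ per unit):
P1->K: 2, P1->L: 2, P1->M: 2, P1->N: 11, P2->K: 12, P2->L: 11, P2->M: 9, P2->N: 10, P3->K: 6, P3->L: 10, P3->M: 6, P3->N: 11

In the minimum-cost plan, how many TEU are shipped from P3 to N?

20

Optimal shipments:
  P1->K: 40 TEU
  P1->L: 5 TEU
  P1->M: 55 TEU
  P2->N: 10 TEU
  P3->K: 95 TEU
  P3->N: 20 TEU
Total cost = £1090.
So P3→N carries 20 TEU.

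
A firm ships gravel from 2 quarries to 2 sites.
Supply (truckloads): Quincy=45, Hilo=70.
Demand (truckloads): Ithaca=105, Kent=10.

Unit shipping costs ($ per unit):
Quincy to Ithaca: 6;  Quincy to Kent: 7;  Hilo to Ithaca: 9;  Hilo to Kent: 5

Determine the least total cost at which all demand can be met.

860

Optimal allocation:
  Quincy->Ithaca: 45 truckloads
  Hilo->Ithaca: 60 truckloads
  Hilo->Kent: 10 truckloads
Total cost = $860.
(Supply check: Quincy ships 45; Hilo ships 70.)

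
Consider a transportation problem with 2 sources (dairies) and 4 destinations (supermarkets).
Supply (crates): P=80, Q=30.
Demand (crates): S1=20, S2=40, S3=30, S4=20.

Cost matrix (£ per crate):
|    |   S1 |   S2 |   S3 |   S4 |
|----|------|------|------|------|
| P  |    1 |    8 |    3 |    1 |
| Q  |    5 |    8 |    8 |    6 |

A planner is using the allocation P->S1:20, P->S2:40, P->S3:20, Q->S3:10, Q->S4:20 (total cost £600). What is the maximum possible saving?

Current plan cost = 20·1 + 40·8 + 20·3 + 10·8 + 20·6 = £600.
Optimal plan:
  P to S1: 20 × £1 = £20
  P to S2: 10 × £8 = £80
  P to S3: 30 × £3 = £90
  P to S4: 20 × £1 = £20
  Q to S2: 30 × £8 = £240
Optimal cost = £450.
Saving = 600 − 450 = £150.

150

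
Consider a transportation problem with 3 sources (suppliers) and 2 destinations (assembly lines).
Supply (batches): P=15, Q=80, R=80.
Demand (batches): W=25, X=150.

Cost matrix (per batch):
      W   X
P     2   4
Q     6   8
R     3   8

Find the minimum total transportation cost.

1215

A cheapest plan:
  P–X: 15 × 4 = 60
  Q–X: 80 × 8 = 640
  R–W: 25 × 3 = 75
  R–X: 55 × 8 = 440
Total = 60 + 640 + 75 + 440 = 1215.
(Supply check: P ships 15; Q ships 80; R ships 80.)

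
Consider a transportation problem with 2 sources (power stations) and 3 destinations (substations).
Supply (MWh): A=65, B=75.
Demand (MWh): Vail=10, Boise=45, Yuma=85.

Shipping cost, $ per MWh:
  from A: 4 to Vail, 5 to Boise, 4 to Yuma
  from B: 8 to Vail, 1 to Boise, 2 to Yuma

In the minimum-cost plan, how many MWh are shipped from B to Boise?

45

Solving gives:
  A->Vail: 10 × $4 = $40
  A->Yuma: 55 × $4 = $220
  B->Boise: 45 × $1 = $45
  B->Yuma: 30 × $2 = $60
Total cost = $365.
So B→Boise carries 45 MWh.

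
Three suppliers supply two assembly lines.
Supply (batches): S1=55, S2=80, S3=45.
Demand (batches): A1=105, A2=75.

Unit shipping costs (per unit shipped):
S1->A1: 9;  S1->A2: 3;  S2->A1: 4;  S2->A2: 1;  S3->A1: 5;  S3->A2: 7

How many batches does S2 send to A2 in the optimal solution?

Optimal shipments:
  S1 to A2: 55 × 3 = 165
  S2 to A1: 60 × 4 = 240
  S2 to A2: 20 × 1 = 20
  S3 to A1: 45 × 5 = 225
Total cost = 650.
So S2→A2 carries 20 batches.

20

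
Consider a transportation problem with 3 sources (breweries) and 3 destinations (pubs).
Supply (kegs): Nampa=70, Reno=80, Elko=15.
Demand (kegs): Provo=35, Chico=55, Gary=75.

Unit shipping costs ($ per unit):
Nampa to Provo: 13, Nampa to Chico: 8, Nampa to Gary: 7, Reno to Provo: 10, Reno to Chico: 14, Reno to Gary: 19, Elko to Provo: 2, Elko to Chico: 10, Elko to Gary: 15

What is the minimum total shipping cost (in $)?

Optimal allocation:
  Nampa–Gary: 70 × $7 = $490
  Reno–Provo: 20 × $10 = $200
  Reno–Chico: 55 × $14 = $770
  Reno–Gary: 5 × $19 = $95
  Elko–Provo: 15 × $2 = $30
Total = 490 + 200 + 770 + 95 + 30 = $1585.

1585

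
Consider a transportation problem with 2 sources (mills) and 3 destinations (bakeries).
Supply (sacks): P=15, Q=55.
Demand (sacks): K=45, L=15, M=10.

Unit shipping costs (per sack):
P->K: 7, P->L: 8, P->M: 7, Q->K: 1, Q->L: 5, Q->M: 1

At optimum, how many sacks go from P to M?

0

Solving gives:
  P–L: 15 × 8 = 120
  Q–K: 45 × 1 = 45
  Q–M: 10 × 1 = 10
Total cost = 175.
The route P→M is not used.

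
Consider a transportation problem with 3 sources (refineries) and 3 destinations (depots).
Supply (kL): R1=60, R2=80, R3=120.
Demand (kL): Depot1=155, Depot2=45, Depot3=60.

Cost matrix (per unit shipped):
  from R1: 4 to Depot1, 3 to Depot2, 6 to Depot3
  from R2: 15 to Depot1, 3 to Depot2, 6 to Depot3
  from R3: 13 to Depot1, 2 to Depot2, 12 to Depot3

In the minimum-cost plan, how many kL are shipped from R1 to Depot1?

Solving gives:
  R1→Depot1: 60 × 4 = 240
  R2→Depot2: 20 × 3 = 60
  R2→Depot3: 60 × 6 = 360
  R3→Depot1: 95 × 13 = 1235
  R3→Depot2: 25 × 2 = 50
Total cost = 1945.
So R1→Depot1 carries 60 kL.

60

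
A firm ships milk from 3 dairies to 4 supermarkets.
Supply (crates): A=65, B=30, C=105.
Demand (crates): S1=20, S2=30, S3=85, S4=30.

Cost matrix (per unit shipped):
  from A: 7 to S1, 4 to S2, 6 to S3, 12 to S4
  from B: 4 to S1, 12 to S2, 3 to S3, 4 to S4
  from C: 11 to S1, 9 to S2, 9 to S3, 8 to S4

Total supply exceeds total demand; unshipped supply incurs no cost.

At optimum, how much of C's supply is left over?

Minimum-cost shipments:
  A–S2: 30 × 4 = 120
  A–S3: 35 × 6 = 210
  B–S1: 20 × 4 = 80
  B–S3: 10 × 3 = 30
  C–S3: 40 × 9 = 360
  C–S4: 30 × 8 = 240
Total cost = 1040.
C ships 70 of its 105, leaving 35.

35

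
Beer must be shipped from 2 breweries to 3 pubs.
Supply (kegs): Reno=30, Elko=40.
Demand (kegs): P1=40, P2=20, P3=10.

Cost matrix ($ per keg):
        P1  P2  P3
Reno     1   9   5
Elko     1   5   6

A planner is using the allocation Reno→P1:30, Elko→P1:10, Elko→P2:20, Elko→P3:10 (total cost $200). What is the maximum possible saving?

10

Current plan cost = 30·1 + 10·1 + 20·5 + 10·6 = $200.
Optimal plan:
  Reno->P1: 20 × $1 = $20
  Reno->P3: 10 × $5 = $50
  Elko->P1: 20 × $1 = $20
  Elko->P2: 20 × $5 = $100
Optimal cost = $190.
Saving = 200 − 190 = $10.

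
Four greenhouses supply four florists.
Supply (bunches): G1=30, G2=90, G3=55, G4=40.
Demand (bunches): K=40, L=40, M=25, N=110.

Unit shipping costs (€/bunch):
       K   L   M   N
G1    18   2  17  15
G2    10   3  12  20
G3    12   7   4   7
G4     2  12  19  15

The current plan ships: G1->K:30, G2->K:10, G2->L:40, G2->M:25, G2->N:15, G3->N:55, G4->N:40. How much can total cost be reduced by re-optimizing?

510

Current plan cost = 30·18 + 10·10 + 40·3 + 25·12 + 15·20 + 55·7 + 40·15 = €2345.
Optimal plan:
  G1 to N: 30 × €15 = €450
  G2 to L: 40 × €3 = €120
  G2 to M: 25 × €12 = €300
  G2 to N: 25 × €20 = €500
  G3 to N: 55 × €7 = €385
  G4 to K: 40 × €2 = €80
Optimal cost = €1835.
Saving = 2345 − 1835 = €510.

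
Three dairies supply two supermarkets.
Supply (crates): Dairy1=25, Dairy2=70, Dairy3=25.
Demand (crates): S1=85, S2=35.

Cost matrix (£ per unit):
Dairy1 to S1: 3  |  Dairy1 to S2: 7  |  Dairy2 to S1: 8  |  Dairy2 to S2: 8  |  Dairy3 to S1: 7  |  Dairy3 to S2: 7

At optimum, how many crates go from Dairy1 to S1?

25

The minimum-cost plan:
  Dairy1->S1: 25 × £3 = £75
  Dairy2->S1: 60 × £8 = £480
  Dairy2->S2: 10 × £8 = £80
  Dairy3->S2: 25 × £7 = £175
Total cost = £810.
So Dairy1→S1 carries 25 crates.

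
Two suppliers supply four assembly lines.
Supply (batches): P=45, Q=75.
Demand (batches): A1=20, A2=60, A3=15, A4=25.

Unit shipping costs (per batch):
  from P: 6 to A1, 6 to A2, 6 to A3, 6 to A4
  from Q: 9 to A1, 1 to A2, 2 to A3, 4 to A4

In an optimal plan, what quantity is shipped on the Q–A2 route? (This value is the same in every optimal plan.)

60

Solving gives:
  P->A1: 20 × 6 = 120
  P->A4: 25 × 6 = 150
  Q->A2: 60 × 1 = 60
  Q->A3: 15 × 2 = 30
Total cost = 360.
So Q→A2 carries 60 batches.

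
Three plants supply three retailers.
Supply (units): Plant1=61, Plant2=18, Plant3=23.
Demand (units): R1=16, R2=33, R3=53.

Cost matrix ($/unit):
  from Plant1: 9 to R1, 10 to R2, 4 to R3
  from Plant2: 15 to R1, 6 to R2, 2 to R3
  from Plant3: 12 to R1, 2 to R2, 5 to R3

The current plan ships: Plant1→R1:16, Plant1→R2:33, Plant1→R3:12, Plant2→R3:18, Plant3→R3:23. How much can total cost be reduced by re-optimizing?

227

Current plan cost = 16·9 + 33·10 + 12·4 + 18·2 + 23·5 = $673.
Optimal plan:
  Plant1->R1: 16 × $9 = $144
  Plant1->R3: 45 × $4 = $180
  Plant2->R2: 10 × $6 = $60
  Plant2->R3: 8 × $2 = $16
  Plant3->R2: 23 × $2 = $46
Optimal cost = $446.
Saving = 673 − 446 = $227.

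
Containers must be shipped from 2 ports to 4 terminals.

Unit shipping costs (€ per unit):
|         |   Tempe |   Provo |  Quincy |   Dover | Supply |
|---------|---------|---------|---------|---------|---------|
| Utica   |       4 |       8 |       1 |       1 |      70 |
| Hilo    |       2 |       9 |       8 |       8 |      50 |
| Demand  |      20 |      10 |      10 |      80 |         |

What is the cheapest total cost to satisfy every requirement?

An optimal shipping plan:
  Utica→Quincy: 10 × €1 = €10
  Utica→Dover: 60 × €1 = €60
  Hilo→Tempe: 20 × €2 = €40
  Hilo→Provo: 10 × €9 = €90
  Hilo→Dover: 20 × €8 = €160
Total = 10 + 60 + 40 + 90 + 160 = €360.

360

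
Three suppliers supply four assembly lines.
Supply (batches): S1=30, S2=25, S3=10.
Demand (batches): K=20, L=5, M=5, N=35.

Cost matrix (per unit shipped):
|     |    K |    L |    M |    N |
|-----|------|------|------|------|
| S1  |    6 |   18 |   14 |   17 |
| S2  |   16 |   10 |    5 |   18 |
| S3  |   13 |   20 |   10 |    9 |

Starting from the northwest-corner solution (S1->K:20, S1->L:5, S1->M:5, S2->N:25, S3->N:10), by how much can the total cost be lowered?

95

Current plan cost = 20·6 + 5·18 + 5·14 + 25·18 + 10·9 = 820.
Optimal plan:
  S1→K: 20 × 6 = 120
  S1→N: 10 × 17 = 170
  S2→L: 5 × 10 = 50
  S2→M: 5 × 5 = 25
  S2→N: 15 × 18 = 270
  S3→N: 10 × 9 = 90
Optimal cost = 725.
Saving = 820 − 725 = 95.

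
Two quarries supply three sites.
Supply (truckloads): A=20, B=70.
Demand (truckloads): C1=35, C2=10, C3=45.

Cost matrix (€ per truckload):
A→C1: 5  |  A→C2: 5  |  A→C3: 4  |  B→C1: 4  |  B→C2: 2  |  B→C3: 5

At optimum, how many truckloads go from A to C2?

The minimum-cost plan:
  A->C3: 20 × €4 = €80
  B->C1: 35 × €4 = €140
  B->C2: 10 × €2 = €20
  B->C3: 25 × €5 = €125
Total cost = €365.
The route A→C2 is not used.

0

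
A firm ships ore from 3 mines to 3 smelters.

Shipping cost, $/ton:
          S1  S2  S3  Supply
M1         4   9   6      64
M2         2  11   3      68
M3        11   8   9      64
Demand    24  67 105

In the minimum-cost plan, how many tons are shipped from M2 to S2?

Solving gives:
  M1–S1: 24 × $4 = $96
  M1–S2: 3 × $9 = $27
  M1–S3: 37 × $6 = $222
  M2–S3: 68 × $3 = $204
  M3–S2: 64 × $8 = $512
Total cost = $1061.
The route M2→S2 is not used.

0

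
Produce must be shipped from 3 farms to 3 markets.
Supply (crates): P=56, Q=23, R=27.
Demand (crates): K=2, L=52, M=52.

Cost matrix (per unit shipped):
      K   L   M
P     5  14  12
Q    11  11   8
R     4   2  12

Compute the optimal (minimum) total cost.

An optimal shipping plan:
  P to K: 2 × 5 = 10
  P to L: 25 × 14 = 350
  P to M: 29 × 12 = 348
  Q to M: 23 × 8 = 184
  R to L: 27 × 2 = 54
Total = 10 + 350 + 348 + 184 + 54 = 946.

946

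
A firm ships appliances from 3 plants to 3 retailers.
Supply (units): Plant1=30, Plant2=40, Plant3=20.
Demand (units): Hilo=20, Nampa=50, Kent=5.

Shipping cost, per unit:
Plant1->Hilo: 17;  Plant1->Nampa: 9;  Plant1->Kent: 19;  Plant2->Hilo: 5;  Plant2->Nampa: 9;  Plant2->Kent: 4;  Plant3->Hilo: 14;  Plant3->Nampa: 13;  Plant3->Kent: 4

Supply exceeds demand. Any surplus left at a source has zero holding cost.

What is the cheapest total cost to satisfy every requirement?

570

One minimum-cost allocation:
  Plant1->Nampa: 30 units
  Plant2->Hilo: 20 units
  Plant2->Nampa: 20 units
  Plant3->Kent: 5 units
Total cost = 570.
(Supply check: Plant1 ships 30; Plant2 ships 40; Plant3 ships 5.)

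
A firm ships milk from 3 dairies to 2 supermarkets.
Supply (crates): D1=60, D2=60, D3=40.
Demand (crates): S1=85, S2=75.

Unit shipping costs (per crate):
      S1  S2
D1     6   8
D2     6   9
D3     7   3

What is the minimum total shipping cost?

An optimal shipping plan:
  D1–S1: 25 crates
  D1–S2: 35 crates
  D2–S1: 60 crates
  D3–S2: 40 crates
Total cost = 910.
(Supply check: D1 ships 60; D2 ships 60; D3 ships 40.)

910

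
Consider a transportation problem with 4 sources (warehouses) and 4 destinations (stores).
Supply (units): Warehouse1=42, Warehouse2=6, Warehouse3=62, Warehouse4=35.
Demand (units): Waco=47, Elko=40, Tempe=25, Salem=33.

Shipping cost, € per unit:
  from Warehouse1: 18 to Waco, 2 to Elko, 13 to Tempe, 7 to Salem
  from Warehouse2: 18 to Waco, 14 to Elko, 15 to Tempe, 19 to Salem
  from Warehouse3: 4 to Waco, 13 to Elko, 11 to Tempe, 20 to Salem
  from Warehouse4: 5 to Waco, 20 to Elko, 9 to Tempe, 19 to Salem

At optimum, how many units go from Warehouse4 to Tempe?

Solving gives:
  Warehouse1 to Elko: 25 units
  Warehouse1 to Salem: 17 units
  Warehouse2 to Salem: 6 units
  Warehouse3 to Waco: 47 units
  Warehouse3 to Elko: 15 units
  Warehouse4 to Tempe: 25 units
  Warehouse4 to Salem: 10 units
Total cost = €1081.
So Warehouse4→Tempe carries 25 units.

25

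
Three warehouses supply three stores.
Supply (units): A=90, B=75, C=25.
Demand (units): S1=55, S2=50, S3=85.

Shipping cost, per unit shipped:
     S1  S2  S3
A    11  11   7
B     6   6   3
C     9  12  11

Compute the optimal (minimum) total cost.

An optimal shipping plan:
  A->S2: 5 × 11 = 55
  A->S3: 85 × 7 = 595
  B->S1: 30 × 6 = 180
  B->S2: 45 × 6 = 270
  C->S1: 25 × 9 = 225
Total = 55 + 595 + 180 + 270 + 225 = 1325.
(Supply check: A ships 90; B ships 75; C ships 25.)

1325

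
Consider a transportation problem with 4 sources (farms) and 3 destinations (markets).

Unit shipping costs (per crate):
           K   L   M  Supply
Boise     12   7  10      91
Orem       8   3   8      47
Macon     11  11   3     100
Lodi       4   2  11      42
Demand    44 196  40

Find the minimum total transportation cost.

Optimal allocation:
  Boise–L: 91 × 7 = 637
  Orem–L: 47 × 3 = 141
  Macon–K: 44 × 11 = 484
  Macon–L: 16 × 11 = 176
  Macon–M: 40 × 3 = 120
  Lodi–L: 42 × 2 = 84
Total = 637 + 141 + 484 + 176 + 120 + 84 = 1642.
(Supply check: Boise ships 91; Orem ships 47; Macon ships 100; Lodi ships 42.)

1642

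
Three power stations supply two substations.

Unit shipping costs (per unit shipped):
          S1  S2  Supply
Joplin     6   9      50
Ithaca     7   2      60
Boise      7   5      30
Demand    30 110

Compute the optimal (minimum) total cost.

Optimal allocation:
  Joplin–S1: 30 MWh
  Joplin–S2: 20 MWh
  Ithaca–S2: 60 MWh
  Boise–S2: 30 MWh
Total cost = 630.
(Supply check: Joplin ships 50; Ithaca ships 60; Boise ships 30.)

630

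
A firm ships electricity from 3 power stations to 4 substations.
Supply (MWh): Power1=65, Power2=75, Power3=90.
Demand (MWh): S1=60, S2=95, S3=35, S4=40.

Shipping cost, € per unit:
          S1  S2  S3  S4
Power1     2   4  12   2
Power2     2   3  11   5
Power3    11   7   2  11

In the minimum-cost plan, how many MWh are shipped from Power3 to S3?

35

Solving gives:
  Power1->S1: 25 MWh
  Power1->S4: 40 MWh
  Power2->S1: 35 MWh
  Power2->S2: 40 MWh
  Power3->S2: 55 MWh
  Power3->S3: 35 MWh
Total cost = €775.
So Power3→S3 carries 35 MWh.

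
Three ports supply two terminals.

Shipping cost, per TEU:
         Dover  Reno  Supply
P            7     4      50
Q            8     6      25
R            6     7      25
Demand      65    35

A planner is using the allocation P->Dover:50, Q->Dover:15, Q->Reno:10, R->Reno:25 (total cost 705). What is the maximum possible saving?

Current plan cost = 50·7 + 15·8 + 10·6 + 25·7 = 705.
Optimal plan:
  P→Dover: 15 × 7 = 105
  P→Reno: 35 × 4 = 140
  Q→Dover: 25 × 8 = 200
  R→Dover: 25 × 6 = 150
Optimal cost = 595.
Saving = 705 − 595 = 110.

110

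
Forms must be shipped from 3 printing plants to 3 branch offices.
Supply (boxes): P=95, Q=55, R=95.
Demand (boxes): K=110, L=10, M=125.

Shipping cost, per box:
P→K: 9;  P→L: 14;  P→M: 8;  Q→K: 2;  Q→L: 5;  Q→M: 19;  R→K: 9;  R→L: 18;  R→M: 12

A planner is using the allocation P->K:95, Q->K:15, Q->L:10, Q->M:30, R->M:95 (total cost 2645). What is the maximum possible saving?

800

Current plan cost = 95·9 + 15·2 + 10·5 + 30·19 + 95·12 = 2645.
Optimal plan:
  P–M: 95 boxes
  Q–K: 45 boxes
  Q–L: 10 boxes
  R–K: 65 boxes
  R–M: 30 boxes
Optimal cost = 1845.
Saving = 2645 − 1845 = 800.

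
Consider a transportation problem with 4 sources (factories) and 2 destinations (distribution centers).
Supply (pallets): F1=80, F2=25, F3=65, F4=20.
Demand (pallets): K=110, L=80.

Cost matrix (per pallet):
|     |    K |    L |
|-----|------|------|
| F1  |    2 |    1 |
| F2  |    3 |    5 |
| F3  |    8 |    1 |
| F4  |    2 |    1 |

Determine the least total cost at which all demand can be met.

325

An optimal shipping plan:
  F1->K: 80 × 2 = 160
  F2->K: 25 × 3 = 75
  F3->L: 65 × 1 = 65
  F4->K: 5 × 2 = 10
  F4->L: 15 × 1 = 15
Total = 160 + 75 + 65 + 10 + 15 = 325.
(Supply check: F1 ships 80; F2 ships 25; F3 ships 65; F4 ships 20.)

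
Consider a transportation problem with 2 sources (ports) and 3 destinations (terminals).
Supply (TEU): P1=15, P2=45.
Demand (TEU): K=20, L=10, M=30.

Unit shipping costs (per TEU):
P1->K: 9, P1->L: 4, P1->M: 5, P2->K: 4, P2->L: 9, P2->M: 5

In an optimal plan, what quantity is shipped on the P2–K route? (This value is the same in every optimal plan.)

Optimal shipments:
  P1→L: 10 × 4 = 40
  P1→M: 5 × 5 = 25
  P2→K: 20 × 4 = 80
  P2→M: 25 × 5 = 125
Total cost = 270.
So P2→K carries 20 TEU.

20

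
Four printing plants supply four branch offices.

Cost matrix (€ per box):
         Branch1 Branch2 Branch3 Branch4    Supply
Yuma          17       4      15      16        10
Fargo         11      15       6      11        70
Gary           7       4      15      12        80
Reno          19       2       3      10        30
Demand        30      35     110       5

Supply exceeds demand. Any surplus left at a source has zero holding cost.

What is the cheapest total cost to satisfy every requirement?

1070

A cheapest plan:
  Yuma→Branch2: 10 × €4 = €40
  Fargo→Branch3: 70 × €6 = €420
  Gary→Branch1: 30 × €7 = €210
  Gary→Branch2: 25 × €4 = €100
  Gary→Branch3: 10 × €15 = €150
  Gary→Branch4: 5 × €12 = €60
  Reno→Branch3: 30 × €3 = €90
Total = 40 + 420 + 210 + 100 + 150 + 60 + 90 = €1070.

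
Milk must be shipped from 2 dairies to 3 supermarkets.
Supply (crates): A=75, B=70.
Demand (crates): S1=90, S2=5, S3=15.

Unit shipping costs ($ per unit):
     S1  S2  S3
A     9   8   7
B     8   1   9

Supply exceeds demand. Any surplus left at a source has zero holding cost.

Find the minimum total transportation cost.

An optimal shipping plan:
  A to S1: 25 × $9 = $225
  A to S3: 15 × $7 = $105
  B to S1: 65 × $8 = $520
  B to S2: 5 × $1 = $5
Total = 225 + 105 + 520 + 5 = $855.

855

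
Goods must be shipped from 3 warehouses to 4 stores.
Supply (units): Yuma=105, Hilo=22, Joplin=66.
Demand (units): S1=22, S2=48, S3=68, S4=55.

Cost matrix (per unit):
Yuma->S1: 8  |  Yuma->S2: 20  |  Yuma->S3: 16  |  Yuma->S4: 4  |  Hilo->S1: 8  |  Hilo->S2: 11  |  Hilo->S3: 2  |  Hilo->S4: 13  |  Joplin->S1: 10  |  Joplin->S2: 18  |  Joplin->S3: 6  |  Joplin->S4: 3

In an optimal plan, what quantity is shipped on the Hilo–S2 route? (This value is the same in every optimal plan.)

The minimum-cost plan:
  Yuma–S1: 22 units
  Yuma–S2: 28 units
  Yuma–S4: 55 units
  Hilo–S2: 20 units
  Hilo–S3: 2 units
  Joplin–S3: 66 units
Total cost = 1576.
So Hilo→S2 carries 20 units.

20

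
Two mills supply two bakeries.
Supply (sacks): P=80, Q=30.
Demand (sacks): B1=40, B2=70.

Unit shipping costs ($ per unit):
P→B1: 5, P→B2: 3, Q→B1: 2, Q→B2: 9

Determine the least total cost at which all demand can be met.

One minimum-cost allocation:
  P to B1: 10 × $5 = $50
  P to B2: 70 × $3 = $210
  Q to B1: 30 × $2 = $60
Total = 50 + 210 + 60 = $320.

320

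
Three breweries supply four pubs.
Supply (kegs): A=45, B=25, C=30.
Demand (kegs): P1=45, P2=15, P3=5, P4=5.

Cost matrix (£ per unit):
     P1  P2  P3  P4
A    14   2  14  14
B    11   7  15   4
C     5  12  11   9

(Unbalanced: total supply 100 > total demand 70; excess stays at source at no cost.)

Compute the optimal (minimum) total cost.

Optimal allocation:
  A->P2: 15 × £2 = £30
  A->P3: 5 × £14 = £70
  B->P1: 15 × £11 = £165
  B->P4: 5 × £4 = £20
  C->P1: 30 × £5 = £150
Total = 30 + 70 + 165 + 20 + 150 = £435.
(Supply check: A ships 20; B ships 20; C ships 30.)

435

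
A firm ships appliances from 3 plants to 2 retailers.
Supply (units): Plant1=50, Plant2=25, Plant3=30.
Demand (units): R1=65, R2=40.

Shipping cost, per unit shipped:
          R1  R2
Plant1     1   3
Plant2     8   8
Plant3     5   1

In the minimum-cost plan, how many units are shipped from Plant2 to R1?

Solving gives:
  Plant1 to R1: 50 × 1 = 50
  Plant2 to R1: 15 × 8 = 120
  Plant2 to R2: 10 × 8 = 80
  Plant3 to R2: 30 × 1 = 30
Total cost = 280.
So Plant2→R1 carries 15 units.

15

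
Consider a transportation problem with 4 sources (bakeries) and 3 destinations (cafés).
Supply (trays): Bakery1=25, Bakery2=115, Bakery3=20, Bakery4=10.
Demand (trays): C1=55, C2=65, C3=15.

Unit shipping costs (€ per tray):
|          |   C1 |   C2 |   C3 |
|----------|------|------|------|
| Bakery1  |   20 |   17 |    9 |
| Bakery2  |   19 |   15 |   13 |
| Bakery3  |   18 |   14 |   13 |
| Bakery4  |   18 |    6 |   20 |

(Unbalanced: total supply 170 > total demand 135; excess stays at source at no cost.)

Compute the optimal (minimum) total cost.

2045

Optimal allocation:
  Bakery1 to C3: 15 × €9 = €135
  Bakery2 to C1: 35 × €19 = €665
  Bakery2 to C2: 55 × €15 = €825
  Bakery3 to C1: 20 × €18 = €360
  Bakery4 to C2: 10 × €6 = €60
Total = 135 + 665 + 825 + 360 + 60 = €2045.
(Supply check: Bakery1 ships 15; Bakery2 ships 90; Bakery3 ships 20; Bakery4 ships 10.)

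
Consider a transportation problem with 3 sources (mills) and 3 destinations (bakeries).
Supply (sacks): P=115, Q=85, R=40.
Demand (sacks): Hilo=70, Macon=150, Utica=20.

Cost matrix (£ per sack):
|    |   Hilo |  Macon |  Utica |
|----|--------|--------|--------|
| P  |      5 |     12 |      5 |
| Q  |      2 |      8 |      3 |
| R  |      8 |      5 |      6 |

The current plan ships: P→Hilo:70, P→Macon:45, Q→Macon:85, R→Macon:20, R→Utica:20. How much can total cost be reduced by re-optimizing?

Current plan cost = 70·5 + 45·12 + 85·8 + 20·5 + 20·6 = £1790.
Optimal plan:
  P to Hilo: 70 × £5 = £350
  P to Macon: 25 × £12 = £300
  P to Utica: 20 × £5 = £100
  Q to Macon: 85 × £8 = £680
  R to Macon: 40 × £5 = £200
Optimal cost = £1630.
Saving = 1790 − 1630 = £160.

160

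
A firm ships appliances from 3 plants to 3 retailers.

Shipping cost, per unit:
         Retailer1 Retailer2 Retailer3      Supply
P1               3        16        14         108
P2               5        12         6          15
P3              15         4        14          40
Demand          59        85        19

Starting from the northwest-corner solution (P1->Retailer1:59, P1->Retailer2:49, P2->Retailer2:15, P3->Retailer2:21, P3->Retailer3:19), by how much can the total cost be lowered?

Current plan cost = 59·3 + 49·16 + 15·12 + 21·4 + 19·14 = 1491.
Optimal plan:
  P1 to Retailer1: 59 × 3 = 177
  P1 to Retailer2: 45 × 16 = 720
  P1 to Retailer3: 4 × 14 = 56
  P2 to Retailer3: 15 × 6 = 90
  P3 to Retailer2: 40 × 4 = 160
Optimal cost = 1203.
Saving = 1491 − 1203 = 288.

288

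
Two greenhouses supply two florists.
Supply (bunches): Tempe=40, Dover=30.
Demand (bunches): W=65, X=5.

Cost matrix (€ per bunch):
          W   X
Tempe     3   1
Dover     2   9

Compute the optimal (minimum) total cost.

170

Optimal allocation:
  Tempe→W: 35 × €3 = €105
  Tempe→X: 5 × €1 = €5
  Dover→W: 30 × €2 = €60
Total = 105 + 5 + 60 = €170.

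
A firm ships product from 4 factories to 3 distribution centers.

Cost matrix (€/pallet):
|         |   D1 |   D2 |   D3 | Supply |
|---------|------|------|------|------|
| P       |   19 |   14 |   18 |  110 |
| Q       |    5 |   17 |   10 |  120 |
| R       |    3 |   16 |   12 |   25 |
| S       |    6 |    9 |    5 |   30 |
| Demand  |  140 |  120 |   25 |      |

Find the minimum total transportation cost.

An optimal shipping plan:
  P–D2: 110 × €14 = €1540
  Q–D1: 115 × €5 = €575
  Q–D3: 5 × €10 = €50
  R–D1: 25 × €3 = €75
  S–D2: 10 × €9 = €90
  S–D3: 20 × €5 = €100
Total = 1540 + 575 + 50 + 75 + 90 + 100 = €2430.

2430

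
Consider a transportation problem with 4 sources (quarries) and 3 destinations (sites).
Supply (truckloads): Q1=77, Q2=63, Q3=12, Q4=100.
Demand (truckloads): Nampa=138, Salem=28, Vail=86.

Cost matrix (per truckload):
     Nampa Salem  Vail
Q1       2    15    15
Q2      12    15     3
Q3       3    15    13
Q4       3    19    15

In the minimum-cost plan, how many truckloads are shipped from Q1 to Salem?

The minimum-cost plan:
  Q1 to Nampa: 49 × 2 = 98
  Q1 to Salem: 28 × 15 = 420
  Q2 to Vail: 63 × 3 = 189
  Q3 to Vail: 12 × 13 = 156
  Q4 to Nampa: 89 × 3 = 267
  Q4 to Vail: 11 × 15 = 165
Total cost = 1295.
So Q1→Salem carries 28 truckloads.

28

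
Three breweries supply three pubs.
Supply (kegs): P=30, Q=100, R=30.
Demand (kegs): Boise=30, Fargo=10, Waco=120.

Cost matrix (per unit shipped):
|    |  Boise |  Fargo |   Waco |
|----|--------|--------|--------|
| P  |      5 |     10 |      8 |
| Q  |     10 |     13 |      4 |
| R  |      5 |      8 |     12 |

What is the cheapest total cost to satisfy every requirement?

An optimal shipping plan:
  P→Boise: 10 × 5 = 50
  P→Waco: 20 × 8 = 160
  Q→Waco: 100 × 4 = 400
  R→Boise: 20 × 5 = 100
  R→Fargo: 10 × 8 = 80
Total = 50 + 160 + 400 + 100 + 80 = 790.
(Supply check: P ships 30; Q ships 100; R ships 30.)

790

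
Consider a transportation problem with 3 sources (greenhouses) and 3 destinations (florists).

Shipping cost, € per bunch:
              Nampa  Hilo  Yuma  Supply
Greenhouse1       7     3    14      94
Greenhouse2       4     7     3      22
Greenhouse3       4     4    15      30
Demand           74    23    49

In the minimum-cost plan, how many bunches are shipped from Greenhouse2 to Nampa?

0

The minimum-cost plan:
  Greenhouse1→Nampa: 44 bunches
  Greenhouse1→Hilo: 23 bunches
  Greenhouse1→Yuma: 27 bunches
  Greenhouse2→Yuma: 22 bunches
  Greenhouse3→Nampa: 30 bunches
Total cost = €941.
The route Greenhouse2→Nampa is not used.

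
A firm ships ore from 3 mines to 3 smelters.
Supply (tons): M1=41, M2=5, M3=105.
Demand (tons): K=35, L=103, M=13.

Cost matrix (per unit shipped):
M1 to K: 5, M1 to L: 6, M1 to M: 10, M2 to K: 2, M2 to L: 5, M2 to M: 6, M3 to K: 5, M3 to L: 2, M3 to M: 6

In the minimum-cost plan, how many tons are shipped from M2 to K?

The minimum-cost plan:
  M1->K: 35 tons
  M1->M: 6 tons
  M2->M: 5 tons
  M3->L: 103 tons
  M3->M: 2 tons
Total cost = 483.
The route M2→K is not used.

0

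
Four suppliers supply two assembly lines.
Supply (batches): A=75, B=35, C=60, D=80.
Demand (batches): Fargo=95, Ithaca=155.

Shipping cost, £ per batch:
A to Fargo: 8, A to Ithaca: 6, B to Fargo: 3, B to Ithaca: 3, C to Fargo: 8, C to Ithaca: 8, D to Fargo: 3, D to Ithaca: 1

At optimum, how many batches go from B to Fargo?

35

Optimal shipments:
  A to Ithaca: 75 × £6 = £450
  B to Fargo: 35 × £3 = £105
  C to Fargo: 60 × £8 = £480
  D to Ithaca: 80 × £1 = £80
Total cost = £1115.
So B→Fargo carries 35 batches.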